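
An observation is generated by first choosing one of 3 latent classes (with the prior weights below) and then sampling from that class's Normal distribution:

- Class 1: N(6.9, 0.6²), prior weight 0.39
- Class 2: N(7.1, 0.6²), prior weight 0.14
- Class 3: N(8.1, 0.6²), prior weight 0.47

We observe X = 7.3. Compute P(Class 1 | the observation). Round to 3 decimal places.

0.490

The responsibility of component k is w_k f_k(x) divided by Σ_j w_j f_j(x).
Component likelihoods at x = 7.3:
  p_1 = 0.532413
  p_2 = 0.628972
  p_3 = 0.27335
Prior × likelihood for each component:
  w_1·p_1 = 0.39 × 0.532413 = 0.207641
  w_2·p_2 = 0.14 × 0.628972 = 0.0880561
  w_3·p_3 = 0.47 × 0.27335 = 0.128475
Denominator: 0.207641 + 0.0880561 + 0.128475 = 0.424172
P(Class 1 | x) = 0.207641 / 0.424172 ≈ 0.490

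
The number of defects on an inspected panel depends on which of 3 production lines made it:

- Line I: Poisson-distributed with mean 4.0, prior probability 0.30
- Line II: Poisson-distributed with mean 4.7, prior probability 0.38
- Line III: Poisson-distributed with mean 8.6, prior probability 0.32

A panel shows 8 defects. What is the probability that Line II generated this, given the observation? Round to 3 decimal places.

0.279

By Bayes' theorem, P(k | x) = w_k f_k(x) / Σ_j w_j f_j(x).
Poisson probabilities:
  f_I = e^(−4.0)·4.0^8/8! = 0.0297702
  f_II = e^(−4.7)·4.7^8/8! = 0.0537129
  f_III = e^(−8.6)·8.6^8/8! = 0.136626
Prior × likelihood for each component:
  w_I·f_I = 0.30 × 0.0297702 = 0.00893105
  w_II·f_II = 0.38 × 0.0537129 = 0.0204109
  w_III·f_III = 0.32 × 0.136626 = 0.0437204
Evidence: 0.00893105 + 0.0204109 + 0.0437204 = 0.0730624
Responsibility of Line II: 0.0204109 / 0.0730624 ≈ 0.279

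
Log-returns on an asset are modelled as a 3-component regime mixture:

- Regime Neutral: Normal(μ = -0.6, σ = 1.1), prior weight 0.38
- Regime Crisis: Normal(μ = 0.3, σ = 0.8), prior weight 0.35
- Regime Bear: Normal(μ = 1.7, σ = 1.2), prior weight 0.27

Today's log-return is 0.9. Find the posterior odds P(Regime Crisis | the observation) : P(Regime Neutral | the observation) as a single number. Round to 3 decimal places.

2.422

Posterior odds = (π_i f_i(x)) / (π_j f_j(x)); the normalising sum cancels.
Component likelihoods at x = 0.9:
  f_Neutral = (1/(1.1·√(2π)))·exp(−(0.9−-0.6)²/(2·1.1²)) = 0.362675·exp(-0.92975) = 0.14313
  f_Crisis = (1/(0.8·√(2π)))·exp(−(0.9−0.3)²/(2·0.8²)) = 0.498678·exp(-0.28125) = 0.376422
  f_Bear = (1/(1.2·√(2π)))·exp(−(0.9−1.7)²/(2·1.2²)) = 0.332452·exp(-0.22222) = 0.266207
0.131748 / 0.0543895 ≈ 2.422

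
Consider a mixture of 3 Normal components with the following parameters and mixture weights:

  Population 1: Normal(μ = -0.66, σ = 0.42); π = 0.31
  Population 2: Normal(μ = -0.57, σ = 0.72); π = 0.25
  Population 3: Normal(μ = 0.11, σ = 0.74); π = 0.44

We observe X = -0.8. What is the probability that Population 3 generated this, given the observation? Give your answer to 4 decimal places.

0.2135

Posterior ∝ prior × likelihood, so P(k | x) ∝ π_k f_k(x); normalise over all components.
Component likelihoods at x = -0.8:
  f_1 = 0.898531
  f_2 = 0.526525
  f_3 = 0.253105
Unnormalised posteriors:
  π_1·f_1 = 0.31 × 0.898531 = 0.278545
  π_2·f_2 = 0.25 × 0.526525 = 0.131631
  π_3·f_3 = 0.44 × 0.253105 = 0.111366
Sum: 0.278545 + 0.131631 + 0.111366 = 0.521542
P(Population 3 | the observation) ≈ 0.2135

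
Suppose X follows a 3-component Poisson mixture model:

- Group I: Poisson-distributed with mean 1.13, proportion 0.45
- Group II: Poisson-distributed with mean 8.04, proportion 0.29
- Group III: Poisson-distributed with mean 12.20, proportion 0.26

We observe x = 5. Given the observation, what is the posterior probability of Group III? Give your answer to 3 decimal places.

P(component k | x) = π_k·f_k(x) / marginal(x), where marginal(x) = Σ_j π_j·f_j(x).
Component likelihoods at x = 5:
  L_I = 0.00495973
  L_II = 0.0902342
  L_III = 0.0113299
Multiply by the mixture weights:
  π_I·L_I = 0.45 × 0.00495973 = 0.00223188
  π_II·L_II = 0.29 × 0.0902342 = 0.0261679
  π_III·L_III = 0.26 × 0.0113299 = 0.00294577
Normaliser: 0.00223188 + 0.0261679 + 0.00294577 = 0.0313456
P(Group III | 5) = 0.00294577 / 0.0313456 ≈ 0.094

0.094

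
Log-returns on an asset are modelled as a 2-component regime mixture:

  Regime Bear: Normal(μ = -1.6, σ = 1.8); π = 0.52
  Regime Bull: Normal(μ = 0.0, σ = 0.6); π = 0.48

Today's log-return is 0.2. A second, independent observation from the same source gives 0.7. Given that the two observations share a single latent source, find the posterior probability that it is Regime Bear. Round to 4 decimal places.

Posterior ∝ prior × likelihood, so P(k | x) ∝ π_k f_k(x); normalise over all components.
Since both observations come from the same component, the likelihood for component k is f_k(x₁)·f_k(x₂).
  f_Bear = [0.134428] × [0.0979711] = 0.0131701
  f_Bull = [0.628972] × [0.336664] = 0.211753
Multiply by the mixture weights:
  π_Bear·f_Bear = 0.52 × 0.0131701 = 0.00684844
  π_Bull·f_Bull = 0.48 × 0.211753 = 0.101641
Denominator: 0.00684844 + 0.101641 = 0.10849
P(Regime Bear | x₁,x₂) = 0.00684844 / 0.10849 ≈ 0.0631

0.0631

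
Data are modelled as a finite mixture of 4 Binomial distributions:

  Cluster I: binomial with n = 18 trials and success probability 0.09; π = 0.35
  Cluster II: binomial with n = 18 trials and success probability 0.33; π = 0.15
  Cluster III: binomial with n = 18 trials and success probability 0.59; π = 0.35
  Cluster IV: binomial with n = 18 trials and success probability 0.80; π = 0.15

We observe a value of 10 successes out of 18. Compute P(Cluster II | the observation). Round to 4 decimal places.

Posterior ∝ prior × likelihood, so P(k | x) ∝ π_k f_k(x); normalise over all components.
Component likelihoods at x = 10 successes out of 18:
  p_I = 7.17486e-07
  p_II = 0.0272142
  p_III = 0.178586
  p_IV = 0.0120281
Unnormalised posteriors:
  π_I·p_I = 0.35 × 7.17486e-07 = 2.5112e-07
  π_II·p_II = 0.15 × 0.0272142 = 0.00408213
  π_III·p_III = 0.35 × 0.178586 = 0.0625052
  π_IV·p_IV = 0.15 × 0.0120281 = 0.00180422
Evidence: 2.5112e-07 + 0.00408213 + 0.0625052 + 0.00180422 = 0.0683918
P(Cluster II | the observation) = 0.00408213 / 0.0683918 ≈ 0.0597

0.0597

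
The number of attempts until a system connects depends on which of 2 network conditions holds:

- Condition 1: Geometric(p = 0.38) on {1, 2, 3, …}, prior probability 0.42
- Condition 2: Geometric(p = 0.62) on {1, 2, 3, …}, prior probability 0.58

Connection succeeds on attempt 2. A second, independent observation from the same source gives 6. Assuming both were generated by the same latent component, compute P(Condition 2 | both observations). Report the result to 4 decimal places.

Posterior ∝ prior × likelihood, so P(k | x) ∝ w_k f_k(x); normalise over all components.
Since both observations come from the same component, the likelihood for component k is f_k(x₁)·f_k(x₂).
  L_1 = [0.38·(1−0.38)^1 = 0.38·0.62 = 0.2356] × [0.034813] = 0.00820195
  L_2 = [0.62·(1−0.62)^1 = 0.62·0.38 = 0.2356] × [0.00491258] = 0.0011574
Prior × likelihood for each component:
  w_1·L_1 = 0.42 × 0.00820195 = 0.00344482
  w_2·L_2 = 0.58 × 0.0011574 = 0.000671294
Sum: 0.00344482 + 0.000671294 = 0.00411611
P(Condition 2 | x₁,x₂) = 0.000671294 / 0.00411611 ≈ 0.1631

0.1631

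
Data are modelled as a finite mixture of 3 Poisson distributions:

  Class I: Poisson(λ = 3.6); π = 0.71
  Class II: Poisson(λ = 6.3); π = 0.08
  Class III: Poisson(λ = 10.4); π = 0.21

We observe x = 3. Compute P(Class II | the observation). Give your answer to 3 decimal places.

Posterior ∝ prior × likelihood, so P(k | x) ∝ π_k f_k(x); normalise over all components.
Component likelihoods at x = 3:
  p_I = e^(−3.6)·3.6^3/3! = 0.212469
  p_II = e^(−6.3)·6.3^3/3! = 0.0765271
  p_III = e^(−10.4)·10.4^3/3! = 0.0057054
Unnormalised posteriors:
  π_I·p_I = 0.71 × 0.212469 = 0.150853
  π_II·p_II = 0.08 × 0.0765271 = 0.00612217
  π_III·p_III = 0.21 × 0.0057054 = 0.00119813
Normaliser: 0.150853 + 0.00612217 + 0.00119813 = 0.158173
Responsibility of Class II: 0.00612217 / 0.158173 ≈ 0.039

0.039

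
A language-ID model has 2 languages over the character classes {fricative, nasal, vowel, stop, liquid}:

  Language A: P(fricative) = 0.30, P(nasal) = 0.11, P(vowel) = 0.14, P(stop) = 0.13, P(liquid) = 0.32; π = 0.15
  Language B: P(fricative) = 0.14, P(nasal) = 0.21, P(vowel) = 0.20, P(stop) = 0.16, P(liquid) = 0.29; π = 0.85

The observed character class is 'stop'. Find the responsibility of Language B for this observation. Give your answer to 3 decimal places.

The responsibility of component k is π_k f_k(x) divided by Σ_j π_j f_j(x).
Evaluate each component's likelihood at the observed value:
  L_A = 0.13
  L_B = 0.16
Multiply by the mixture weights:
  π_A·L_A = 0.15 × 0.13 = 0.0195
  π_B·L_B = 0.85 × 0.16 = 0.136
Marginal: 0.0195 + 0.136 = 0.1555
P(Language B | 'stop') = 0.136 / 0.1555 ≈ 0.875

0.875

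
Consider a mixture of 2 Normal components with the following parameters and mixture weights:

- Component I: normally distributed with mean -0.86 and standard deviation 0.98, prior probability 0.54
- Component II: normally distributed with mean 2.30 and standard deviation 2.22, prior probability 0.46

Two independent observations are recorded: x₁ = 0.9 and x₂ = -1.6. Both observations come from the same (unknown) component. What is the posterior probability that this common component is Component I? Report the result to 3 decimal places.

0.838

By Bayes' theorem, P(k | x) = π_k f_k(x) / Σ_j π_j f_j(x).
Since both observations come from the same component, the likelihood for component k is f_k(x₁)·f_k(x₂).
  L_I = [0.0811548] × [0.306106] = 0.0248419
  L_II = [0.147299] × [0.038406] = 0.00565714
Weight by the priors:
  π_I·L_I = 0.54 × 0.0248419 = 0.0134146
  π_II·L_II = 0.46 × 0.00565714 = 0.00260229
Sum: 0.0134146 + 0.00260229 = 0.0160169
Responsibility of Component I: 0.0134146 / 0.0160169 ≈ 0.838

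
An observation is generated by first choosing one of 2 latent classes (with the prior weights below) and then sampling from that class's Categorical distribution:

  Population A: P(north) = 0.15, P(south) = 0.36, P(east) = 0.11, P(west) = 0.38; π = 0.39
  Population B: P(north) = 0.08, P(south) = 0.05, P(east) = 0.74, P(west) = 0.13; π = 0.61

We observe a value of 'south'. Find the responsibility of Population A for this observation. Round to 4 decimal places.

0.8215

The responsibility of component k is π_k f_k(x) divided by Σ_j π_j f_j(x).
Categorical probabilities:
  p_A = 0.36
  p_B = 0.05
Unnormalised posteriors:
  π_A·p_A = 0.39 × 0.36 = 0.1404
  π_B·p_B = 0.61 × 0.05 = 0.0305
Sum: 0.1404 + 0.0305 = 0.1709
P(Population A | the observation) ≈ 0.8215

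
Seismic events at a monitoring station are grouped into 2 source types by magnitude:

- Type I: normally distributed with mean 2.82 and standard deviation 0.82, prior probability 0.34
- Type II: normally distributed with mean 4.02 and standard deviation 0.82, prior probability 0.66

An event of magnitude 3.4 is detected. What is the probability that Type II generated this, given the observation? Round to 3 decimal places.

0.652

By Bayes' theorem, P(k | x) = P(Z=k) f_k(x) / Σ_j P(Z=j) f_j(x).
Normal densities:
  L_I = (1/(0.82·√(2π)))·exp(−(3.4−2.82)²/(2·0.82²)) = 0.486515·exp(-0.25015) = 0.378842
  L_II = (1/(0.82·√(2π)))·exp(−(3.4−4.02)²/(2·0.82²)) = 0.486515·exp(-0.28584) = 0.365558
Weight by the priors:
  P(Z=I)·L_I = 0.34 × 0.378842 = 0.128806
  P(Z=II)·L_II = 0.66 × 0.365558 = 0.241269
Marginal: 0.128806 + 0.241269 = 0.370075
P(Type II | the observation) ≈ 0.652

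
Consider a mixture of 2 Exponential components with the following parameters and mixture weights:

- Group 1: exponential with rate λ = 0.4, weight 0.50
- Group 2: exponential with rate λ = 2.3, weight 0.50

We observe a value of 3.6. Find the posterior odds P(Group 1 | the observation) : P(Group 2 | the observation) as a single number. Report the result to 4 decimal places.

162.5198

Since P(k|x) ∝ π_k f_k(x), the posterior odds are π_i f_i(x) / (π_j f_j(x)).
Evaluate each component's likelihood at the observed value:
  L_1 = 0.4·e^(−0.4·3.6) = 0.4·e^(−1.4400) = 0.0947711
  L_2 = 2.3·e^(−2.3·3.6) = 2.3·e^(−8.2800) = 0.000583136
Posterior odds = (π_1·L_1) / (π_2·L_2) = (0.50·0.0947711) / (0.50·0.000583136) = 0.0473856 / 0.000291568 ≈ 162.5198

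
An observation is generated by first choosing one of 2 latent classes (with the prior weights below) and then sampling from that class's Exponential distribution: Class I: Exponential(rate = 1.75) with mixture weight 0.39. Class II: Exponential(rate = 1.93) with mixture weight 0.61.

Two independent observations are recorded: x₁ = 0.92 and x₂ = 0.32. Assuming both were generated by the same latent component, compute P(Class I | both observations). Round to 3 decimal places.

0.397

Apply Bayes' rule: the posterior for each component is proportional to its prior times its likelihood at x.
Since both observations come from the same component, the likelihood for component k is f_k(x₁)·f_k(x₂).
  p_I = [0.349803] × [0.999616] = 0.349669
  p_II = [0.326907] × [1.04073] = 0.340221
Unnormalised posteriors:
  π_I·p_I = 0.39 × 0.349669 = 0.136371
  π_II·p_II = 0.61 × 0.340221 = 0.207535
Evidence: 0.136371 + 0.207535 = 0.343906
Responsibility of Class I: 0.136371 / 0.343906 ≈ 0.397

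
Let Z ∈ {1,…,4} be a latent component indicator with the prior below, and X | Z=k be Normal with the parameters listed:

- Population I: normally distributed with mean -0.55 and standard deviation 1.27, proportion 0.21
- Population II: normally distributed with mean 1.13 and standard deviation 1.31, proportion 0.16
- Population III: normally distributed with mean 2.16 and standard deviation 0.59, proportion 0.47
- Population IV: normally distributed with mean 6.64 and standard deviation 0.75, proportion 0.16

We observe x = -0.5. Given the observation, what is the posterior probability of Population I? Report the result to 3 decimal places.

0.746

The responsibility of component k is P(Z=k) f_k(x) divided by Σ_j P(Z=j) f_j(x).
Component likelihoods at x = -0.5:
  p_I = (1/(1.27·√(2π)))·exp(−(-0.5−-0.55)²/(2·1.27²)) = 0.314128·exp(-0.00078) = 0.313884
  p_II = (1/(1.31·√(2π)))·exp(−(-0.5−1.13)²/(2·1.31²)) = 0.304536·exp(-0.77411) = 0.140426
  p_III = (1/(0.59·√(2π)))·exp(−(-0.5−2.16)²/(2·0.59²)) = 0.676173·exp(-10.16317) = 2.60765e-05
  p_IV = (1/(0.75·√(2π)))·exp(−(-0.5−6.64)²/(2·0.75²)) = 0.531923·exp(-45.31520) = 1.11098e-20
Unnormalised posteriors:
  P(Z=I)·p_I = 0.21 × 0.313884 = 0.0659157
  P(Z=II)·p_II = 0.16 × 0.140426 = 0.0224681
  P(Z=III)·p_III = 0.47 × 2.60765e-05 = 1.22559e-05
  P(Z=IV)·p_IV = 0.16 × 1.11098e-20 = 1.77757e-21
Denominator: 0.0659157 + 0.0224681 + 1.22559e-05 + 1.77757e-21 = 0.0883961
Responsibility of Population I: 0.0659157 / 0.0883961 ≈ 0.746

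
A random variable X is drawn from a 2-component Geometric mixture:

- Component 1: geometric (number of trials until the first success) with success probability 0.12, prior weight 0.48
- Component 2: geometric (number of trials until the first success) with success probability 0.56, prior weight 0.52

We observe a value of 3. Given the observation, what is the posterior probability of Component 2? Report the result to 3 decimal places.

P(component k | x) = P(Z=k)·f_k(x) / marginal(x), where marginal(x) = Σ_j P(Z=j)·f_j(x).
Evaluate each component's likelihood at the observed value:
  p_1 = 0.092928
  p_2 = 0.108416
Weight by the priors:
  P(Z=1)·p_1 = 0.48 × 0.092928 = 0.0446054
  P(Z=2)·p_2 = 0.52 × 0.108416 = 0.0563763
Evidence: 0.0446054 + 0.0563763 = 0.100982
Responsibility of Component 2: 0.0563763 / 0.100982 ≈ 0.558

0.558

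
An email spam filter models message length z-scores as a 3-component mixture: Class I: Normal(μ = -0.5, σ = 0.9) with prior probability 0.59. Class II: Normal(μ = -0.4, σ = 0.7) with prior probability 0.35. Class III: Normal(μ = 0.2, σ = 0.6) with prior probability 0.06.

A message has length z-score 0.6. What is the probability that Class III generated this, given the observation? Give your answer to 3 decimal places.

0.140

The responsibility of component k is P(Z=k) f_k(x) divided by Σ_j P(Z=j) f_j(x).
Component likelihoods at x = 0.6:
  p_I = 0.210033
  p_II = 0.205426
  p_III = 0.532413
Unnormalised posteriors:
  P(Z=I)·p_I = 0.59 × 0.210033 = 0.123919
  P(Z=II)·p_II = 0.35 × 0.205426 = 0.0718989
  P(Z=III)·p_III = 0.06 × 0.532413 = 0.0319448
Denominator: 0.123919 + 0.0718989 + 0.0319448 = 0.227763
So the posterior for Class III is 0.0319448 / 0.227763 ≈ 0.140.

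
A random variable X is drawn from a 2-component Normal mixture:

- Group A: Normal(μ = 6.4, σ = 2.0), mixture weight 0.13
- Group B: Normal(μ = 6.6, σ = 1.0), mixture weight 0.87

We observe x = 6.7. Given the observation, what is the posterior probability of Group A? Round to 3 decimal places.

0.069

The responsibility of component k is w_k f_k(x) divided by Σ_j w_j f_j(x).
Evaluate each component's likelihood at the observed value:
  L_A = 0.19724
  L_B = 0.396953
Weight by the priors:
  w_A·L_A = 0.13 × 0.19724 = 0.0256412
  w_B·L_B = 0.87 × 0.396953 = 0.345349
Denominator: 0.0256412 + 0.345349 = 0.37099
Responsibility of Group A: 0.0256412 / 0.37099 ≈ 0.069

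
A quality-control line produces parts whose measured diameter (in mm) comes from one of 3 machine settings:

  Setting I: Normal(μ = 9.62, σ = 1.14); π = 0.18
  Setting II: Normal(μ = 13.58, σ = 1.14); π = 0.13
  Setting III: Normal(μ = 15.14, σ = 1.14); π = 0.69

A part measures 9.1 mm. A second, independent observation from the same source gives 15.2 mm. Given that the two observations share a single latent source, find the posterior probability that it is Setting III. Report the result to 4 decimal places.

0.0245

By Bayes' theorem, P(k | x) = π_k f_k(x) / Σ_j π_j f_j(x).
Since both observations come from the same component, the likelihood for component k is f_k(x₁)·f_k(x₂).
  f_I = [(1/(1.14·√(2π)))·exp(−(9.1−9.62)²/(2·1.14²)) = 0.349949·exp(-0.10403) = 0.315373] × [2.1953e-06] = 6.92339e-07
  f_II = [(1/(1.14·√(2π)))·exp(−(9.1−13.58)²/(2·1.14²)) = 0.349949·exp(-7.72176) = 0.000155056] × [0.127497] = 1.97691e-05
  f_III = [(1/(1.14·√(2π)))·exp(−(9.1−15.14)²/(2·1.14²)) = 0.349949·exp(-14.03570) = 2.80787e-07] × [0.349465] = 9.81252e-08
Unnormalised posteriors:
  π_I·f_I = 0.18 × 6.92339e-07 = 1.24621e-07
  π_II·f_II = 0.13 × 1.97691e-05 = 2.56999e-06
  π_III·f_III = 0.69 × 9.81252e-08 = 6.77064e-08
Normaliser: 1.24621e-07 + 2.56999e-06 + 6.77064e-08 = 2.76231e-06
P(Setting III | x) = 6.77064e-08 / 2.76231e-06 ≈ 0.0245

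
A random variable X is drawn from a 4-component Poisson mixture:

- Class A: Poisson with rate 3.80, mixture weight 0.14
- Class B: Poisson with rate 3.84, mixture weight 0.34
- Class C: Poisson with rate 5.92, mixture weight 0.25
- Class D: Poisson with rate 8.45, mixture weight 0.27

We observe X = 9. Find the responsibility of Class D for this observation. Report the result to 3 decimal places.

By Bayes' theorem, P(k | x) = π_k f_k(x) / Σ_j π_j f_j(x).
Poisson probabilities:
  p_A = 0.0101852
  p_B = 0.0107529
  p_C = 0.0660859
  p_D = 0.129467
Unnormalised posteriors:
  π_A·p_A = 0.14 × 0.0101852 = 0.00142593
  π_B·p_B = 0.34 × 0.0107529 = 0.003656
  π_C·p_C = 0.25 × 0.0660859 = 0.0165215
  π_D·p_D = 0.27 × 0.129467 = 0.0349561
Sum: 0.00142593 + 0.003656 + 0.0165215 + 0.0349561 = 0.0565595
So the posterior for Class D is 0.0349561 / 0.0565595 ≈ 0.618.

0.618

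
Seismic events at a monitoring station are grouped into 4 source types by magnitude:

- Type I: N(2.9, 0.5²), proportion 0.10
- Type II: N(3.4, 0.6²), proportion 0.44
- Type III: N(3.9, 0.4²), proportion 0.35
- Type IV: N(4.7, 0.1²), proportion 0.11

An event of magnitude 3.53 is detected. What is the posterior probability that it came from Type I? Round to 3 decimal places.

0.066

P(component k | x) = P(Z=k)·f_k(x) / marginal(x), where marginal(x) = Σ_j P(Z=j)·f_j(x).
Component likelihoods at x = 3.53:
  p_I = (1/(0.5·√(2π)))·exp(−(3.53−2.9)²/(2·0.5²)) = 0.797885·exp(-0.79380) = 0.360742
  p_II = (1/(0.6·√(2π)))·exp(−(3.53−3.4)²/(2·0.6²)) = 0.664904·exp(-0.02347) = 0.649479
  p_III = (1/(0.4·√(2π)))·exp(−(3.53−3.9)²/(2·0.4²)) = 0.997356·exp(-0.42781) = 0.65021
  p_IV = (1/(0.1·√(2π)))·exp(−(3.53−4.7)²/(2·0.1²)) = 3.989423·exp(-68.44500) = 7.50973e-30
Weight by the priors:
  P(Z=I)·p_I = 0.10 × 0.360742 = 0.0360742
  P(Z=II)·p_II = 0.44 × 0.649479 = 0.285771
  P(Z=III)·p_III = 0.35 × 0.65021 = 0.227573
  P(Z=IV)·p_IV = 0.11 × 7.50973e-30 = 8.2607e-31
Denominator: 0.0360742 + 0.285771 + 0.227573 + 8.2607e-31 = 0.549418
So the posterior for Type I is 0.0360742 / 0.549418 ≈ 0.066.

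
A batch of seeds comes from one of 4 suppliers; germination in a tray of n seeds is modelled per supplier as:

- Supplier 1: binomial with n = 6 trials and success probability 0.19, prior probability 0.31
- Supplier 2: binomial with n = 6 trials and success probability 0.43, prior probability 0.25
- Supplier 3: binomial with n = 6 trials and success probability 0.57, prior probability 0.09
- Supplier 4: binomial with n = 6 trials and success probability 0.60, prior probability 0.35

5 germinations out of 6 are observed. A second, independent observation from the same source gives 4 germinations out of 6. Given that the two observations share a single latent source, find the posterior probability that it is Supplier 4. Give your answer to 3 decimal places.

P(component k | x) = π_k·f_k(x) / marginal(x), where marginal(x) = Σ_j π_j·f_j(x).
Since both observations come from the same component, the likelihood for component k is f_k(x₁)·f_k(x₂).
  f_1 = [C(6,5)·0.19^5·0.81^1 = 6·0.00024761·0.81 = 0.00120338] × [0.0128255] = 1.54341e-05
  f_2 = [C(6,5)·0.43^5·0.57^1 = 6·0.0147008·0.57 = 0.0502769] × [0.166615] = 0.0083769
  f_3 = [C(6,5)·0.57^5·0.43^1 = 6·0.0601692·0.43 = 0.155237] × [0.292771] = 0.0454487
  f_4 = [C(6,5)·0.60^5·0.40^1 = 6·0.07776·0.4 = 0.186624] × [0.31104] = 0.0580475
Multiply by the mixture weights:
  π_1·f_1 = 0.31 × 1.54341e-05 = 4.78456e-06
  π_2·f_2 = 0.25 × 0.0083769 = 0.00209422
  π_3·f_3 = 0.09 × 0.0454487 = 0.00409038
  π_4·f_4 = 0.35 × 0.0580475 = 0.0203166
Sum: 4.78456e-06 + 0.00209422 + 0.00409038 + 0.0203166 = 0.026506
So the posterior for Supplier 4 is 0.0203166 / 0.026506 ≈ 0.766.

0.766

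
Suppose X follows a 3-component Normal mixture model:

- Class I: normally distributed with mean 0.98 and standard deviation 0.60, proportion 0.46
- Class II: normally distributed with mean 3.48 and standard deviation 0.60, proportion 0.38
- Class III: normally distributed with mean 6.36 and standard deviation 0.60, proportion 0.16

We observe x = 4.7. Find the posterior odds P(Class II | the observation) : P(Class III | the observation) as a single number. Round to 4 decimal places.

Only the two components matter; the odds are (P(Z=i) f_i(x)) / (P(Z=j) f_j(x)).
Evaluate each component's likelihood at the observed value:
  L_I = (1/(0.60·√(2π)))·exp(−(4.7−0.98)²/(2·0.60²)) = 0.664904·exp(-19.22000) = 2.98964e-09
  L_II = (1/(0.60·√(2π)))·exp(−(4.7−3.48)²/(2·0.60²)) = 0.664904·exp(-2.06722) = 0.0841348
  L_III = (1/(0.60·√(2π)))·exp(−(4.7−6.36)²/(2·0.60²)) = 0.664904·exp(-3.82722) = 0.014475
Posterior odds = (P(Z=II)·L_II) / (P(Z=III)·L_III) = (0.38·0.0841348) / (0.16·0.014475) = 0.0319712 / 0.00231599 ≈ 13.8045

13.8045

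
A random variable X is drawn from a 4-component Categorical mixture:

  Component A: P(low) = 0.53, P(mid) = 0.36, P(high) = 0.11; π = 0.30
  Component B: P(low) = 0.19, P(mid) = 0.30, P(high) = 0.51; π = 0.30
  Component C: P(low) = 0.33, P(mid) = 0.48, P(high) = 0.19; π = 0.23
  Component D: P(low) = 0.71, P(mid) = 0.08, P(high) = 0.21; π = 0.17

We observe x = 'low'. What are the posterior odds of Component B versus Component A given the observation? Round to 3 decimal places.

0.358

Since P(k|x) ∝ P(Z=k) f_k(x), the posterior odds are P(Z=i) f_i(x) / (P(Z=j) f_j(x)).
Evaluate each component's likelihood at the observed value:
  L_A = 0.53
  L_B = 0.19
  L_C = 0.33
  L_D = 0.71
0.057 / 0.159 ≈ 0.358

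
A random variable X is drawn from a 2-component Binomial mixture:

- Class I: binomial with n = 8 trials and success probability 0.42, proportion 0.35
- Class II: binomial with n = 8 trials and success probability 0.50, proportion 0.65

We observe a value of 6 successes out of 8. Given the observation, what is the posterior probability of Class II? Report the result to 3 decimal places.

0.797

Apply Bayes' rule: the posterior for each component is proportional to its prior times its likelihood at x.
Component likelihoods at x = 6 successes out of 8:
  p_I = 0.0517023
  p_II = 0.109375
Weight by the priors:
  π_I·p_I = 0.35 × 0.0517023 = 0.0180958
  π_II·p_II = 0.65 × 0.109375 = 0.0710937
Sum: 0.0180958 + 0.0710937 = 0.0891896
P(Class II | 6 successes out of 8) = 0.0710937 / 0.0891896 ≈ 0.797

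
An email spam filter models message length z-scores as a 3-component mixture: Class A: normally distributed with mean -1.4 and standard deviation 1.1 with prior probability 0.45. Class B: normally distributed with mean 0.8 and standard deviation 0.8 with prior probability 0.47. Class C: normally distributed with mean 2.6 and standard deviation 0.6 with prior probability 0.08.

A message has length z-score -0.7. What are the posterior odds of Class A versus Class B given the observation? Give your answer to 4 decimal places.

3.2983

The posterior odds equal the prior odds times the likelihood ratio: (P(Z=i)/P(Z=j))·(f_i(x)/f_j(x)).
Component likelihoods at x = -0.7:
  L_A = 0.296198
  L_B = 0.0859828
  L_C = 1.79496e-07
0.133289 / 0.0404119 ≈ 3.2983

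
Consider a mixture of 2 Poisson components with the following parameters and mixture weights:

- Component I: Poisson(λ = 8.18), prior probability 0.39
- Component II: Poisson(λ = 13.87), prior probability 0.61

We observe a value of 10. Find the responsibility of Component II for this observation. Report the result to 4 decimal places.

0.5094

P(component k | x) = P(Z=k)·f_k(x) / marginal(x), where marginal(x) = Σ_j P(Z=j)·f_j(x).
Component likelihoods at x = 10:
  L_I = 0.103572
  L_II = 0.0687602
Multiply by the mixture weights:
  P(Z=I)·L_I = 0.39 × 0.103572 = 0.040393
  P(Z=II)·L_II = 0.61 × 0.0687602 = 0.0419437
Normaliser: 0.040393 + 0.0419437 = 0.0823367
P(Component II | x) = 0.0419437 / 0.0823367 ≈ 0.5094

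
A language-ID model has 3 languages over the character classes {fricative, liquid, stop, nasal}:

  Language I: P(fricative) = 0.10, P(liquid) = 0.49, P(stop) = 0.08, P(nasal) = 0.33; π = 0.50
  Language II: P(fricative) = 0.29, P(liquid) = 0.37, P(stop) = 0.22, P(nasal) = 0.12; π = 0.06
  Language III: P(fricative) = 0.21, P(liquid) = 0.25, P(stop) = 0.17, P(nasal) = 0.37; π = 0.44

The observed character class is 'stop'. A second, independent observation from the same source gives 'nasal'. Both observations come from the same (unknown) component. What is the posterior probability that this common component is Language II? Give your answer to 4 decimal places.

0.0373

Apply Bayes' rule: the posterior for each component is proportional to its prior times its likelihood at x.
Since both observations come from the same component, the likelihood for component k is f_k(x₁)·f_k(x₂).
  p_I = [0.08] × [0.33] = 0.0264
  p_II = [0.22] × [0.12] = 0.0264
  p_III = [0.17] × [0.37] = 0.0629
Unnormalised posteriors:
  π_I·p_I = 0.50 × 0.0264 = 0.0132
  π_II·p_II = 0.06 × 0.0264 = 0.001584
  π_III·p_III = 0.44 × 0.0629 = 0.027676
Marginal: 0.0132 + 0.001584 + 0.027676 = 0.04246
P(Language II | x₁,x₂) ≈ 0.0373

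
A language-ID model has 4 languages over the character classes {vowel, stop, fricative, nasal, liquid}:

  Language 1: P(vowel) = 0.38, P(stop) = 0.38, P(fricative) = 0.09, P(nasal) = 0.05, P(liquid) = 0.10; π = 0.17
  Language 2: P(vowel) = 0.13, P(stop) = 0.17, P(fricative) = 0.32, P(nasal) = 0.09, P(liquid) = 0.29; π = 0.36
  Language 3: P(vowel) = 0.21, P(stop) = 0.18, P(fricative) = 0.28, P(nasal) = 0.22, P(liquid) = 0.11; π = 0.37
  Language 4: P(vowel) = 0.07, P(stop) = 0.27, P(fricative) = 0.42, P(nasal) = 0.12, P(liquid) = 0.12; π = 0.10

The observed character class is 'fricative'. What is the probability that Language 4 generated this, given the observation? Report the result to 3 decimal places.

0.152

By Bayes' theorem, P(k | x) = w_k f_k(x) / Σ_j w_j f_j(x).
Component likelihoods at x = 'fricative':
  L_1 = 0.09
  L_2 = 0.32
  L_3 = 0.28
  L_4 = 0.42
Weight by the priors:
  w_1·L_1 = 0.17 × 0.09 = 0.0153
  w_2·L_2 = 0.36 × 0.32 = 0.1152
  w_3·L_3 = 0.37 × 0.28 = 0.1036
  w_4·L_4 = 0.10 × 0.42 = 0.042
Denominator: 0.0153 + 0.1152 + 0.1036 + 0.042 = 0.2761
Responsibility of Language 4: 0.042 / 0.2761 ≈ 0.152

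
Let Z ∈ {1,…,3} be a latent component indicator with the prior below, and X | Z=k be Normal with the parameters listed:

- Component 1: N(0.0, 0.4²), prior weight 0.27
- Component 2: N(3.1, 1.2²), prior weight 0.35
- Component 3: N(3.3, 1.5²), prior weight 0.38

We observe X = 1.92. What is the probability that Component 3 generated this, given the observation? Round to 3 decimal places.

Apply Bayes' rule: the posterior for each component is proportional to its prior times its likelihood at x.
Component likelihoods at x = 1.92:
  L_1 = (1/(0.4·√(2π)))·exp(−(1.92−0.0)²/(2·0.4²)) = 0.997356·exp(-11.52000) = 9.90325e-06
  L_2 = (1/(1.2·√(2π)))·exp(−(1.92−3.1)²/(2·1.2²)) = 0.332452·exp(-0.48347) = 0.205003
  L_3 = (1/(1.5·√(2π)))·exp(−(1.92−3.3)²/(2·1.5²)) = 0.265962·exp(-0.42320) = 0.174191
Unnormalised posteriors:
  π_1·L_1 = 0.27 × 9.90325e-06 = 2.67388e-06
  π_2·L_2 = 0.35 × 0.205003 = 0.0717509
  π_3·L_3 = 0.38 × 0.174191 = 0.0661925
Normaliser: 2.67388e-06 + 0.0717509 + 0.0661925 = 0.137946
Responsibility of Component 3: 0.0661925 / 0.137946 ≈ 0.480

0.480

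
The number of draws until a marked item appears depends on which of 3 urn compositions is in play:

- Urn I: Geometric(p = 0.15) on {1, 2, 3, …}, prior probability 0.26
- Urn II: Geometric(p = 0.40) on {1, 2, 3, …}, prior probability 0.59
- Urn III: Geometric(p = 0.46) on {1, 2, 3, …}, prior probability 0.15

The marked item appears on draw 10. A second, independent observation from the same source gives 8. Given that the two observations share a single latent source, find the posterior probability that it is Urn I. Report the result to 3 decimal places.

P(component k | x) = w_k·f_k(x) / marginal(x), where marginal(x) = Σ_j w_j·f_j(x).
Since both observations come from the same component, the likelihood for component k is f_k(x₁)·f_k(x₂).
  L_I = [0.15·(1−0.15)^9 = 0.15·0.231617 = 0.0347425] × [0.0480866] = 0.00167065
  L_II = [0.40·(1−0.40)^9 = 0.40·0.0100777 = 0.00403108] × [0.0111974] = 4.51378e-05
  L_III = [0.46·(1−0.46)^9 = 0.46·0.00390431 = 0.00179598] × [0.00615906] = 1.10615e-05
Multiply by the mixture weights:
  w_I·L_I = 0.26 × 0.00167065 = 0.000434369
  w_II·L_II = 0.59 × 4.51378e-05 = 2.66313e-05
  w_III·L_III = 0.15 × 1.10615e-05 = 1.65923e-06
Sum: 0.000434369 + 2.66313e-05 + 1.65923e-06 = 0.000462659
So the posterior for Urn I is 0.000434369 / 0.000462659 ≈ 0.939.

0.939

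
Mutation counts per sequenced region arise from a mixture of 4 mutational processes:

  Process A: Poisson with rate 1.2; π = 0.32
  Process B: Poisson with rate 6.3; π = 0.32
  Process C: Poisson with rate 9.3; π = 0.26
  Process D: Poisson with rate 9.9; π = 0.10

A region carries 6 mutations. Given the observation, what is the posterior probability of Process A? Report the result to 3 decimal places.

0.005

Apply Bayes' rule: the posterior for each component is proportional to its prior times its likelihood at x.
Evaluate each component's likelihood at the observed value:
  f_A = 0.00124911
  f_B = 0.159461
  f_C = 0.0821536
  f_D = 0.065609
Multiply by the mixture weights:
  π_A·f_A = 0.32 × 0.00124911 = 0.000399716
  π_B·f_B = 0.32 × 0.159461 = 0.0510276
  π_C·f_C = 0.26 × 0.0821536 = 0.0213599
  π_D·f_D = 0.10 × 0.065609 = 0.0065609
Denominator: 0.000399716 + 0.0510276 + 0.0213599 + 0.0065609 = 0.0793482
Responsibility of Process A: 0.000399716 / 0.0793482 ≈ 0.005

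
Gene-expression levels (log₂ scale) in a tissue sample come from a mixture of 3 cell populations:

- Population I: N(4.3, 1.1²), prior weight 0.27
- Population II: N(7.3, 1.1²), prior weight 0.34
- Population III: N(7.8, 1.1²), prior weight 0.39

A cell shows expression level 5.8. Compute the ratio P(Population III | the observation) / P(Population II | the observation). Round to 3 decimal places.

Only the two components matter; the odds are (w_i f_i(x)) / (w_j f_j(x)).
Normal densities:
  p_I = 0.14313
  p_II = 0.14313
  p_III = 0.0694505
Posterior odds = (w_III·p_III) / (w_II·p_II) = (0.39·0.0694505) / (0.34·0.14313) = 0.0270857 / 0.0486643 ≈ 0.557

0.557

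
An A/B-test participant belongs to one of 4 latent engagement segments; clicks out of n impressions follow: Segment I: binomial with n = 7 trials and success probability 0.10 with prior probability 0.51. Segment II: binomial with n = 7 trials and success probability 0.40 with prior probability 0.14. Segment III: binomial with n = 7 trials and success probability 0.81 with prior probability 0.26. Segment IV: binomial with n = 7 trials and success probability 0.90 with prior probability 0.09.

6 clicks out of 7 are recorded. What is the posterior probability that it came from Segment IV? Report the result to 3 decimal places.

The responsibility of component k is π_k f_k(x) divided by Σ_j π_j f_j(x).
Component likelihoods at x = 6 clicks out of 7:
  L_I = C(7,6)·0.10^6·0.90^1 = 7·1e-06·0.9 = 6.3e-06
  L_II = C(7,6)·0.40^6·0.60^1 = 7·0.004096·0.6 = 0.0172032
  L_III = C(7,6)·0.81^6·0.19^1 = 7·0.28243·0.19 = 0.375631
  L_IV = C(7,6)·0.90^6·0.10^1 = 7·0.531441·0.1 = 0.372009
Unnormalised posteriors:
  π_I·L_I = 0.51 × 6.3e-06 = 3.213e-06
  π_II·L_II = 0.14 × 0.0172032 = 0.00240845
  π_III·L_III = 0.26 × 0.375631 = 0.0976641
  π_IV·L_IV = 0.09 × 0.372009 = 0.0334808
Evidence: 3.213e-06 + 0.00240845 + 0.0976641 + 0.0334808 = 0.133557
So the posterior for Segment IV is 0.0334808 / 0.133557 ≈ 0.251.

0.251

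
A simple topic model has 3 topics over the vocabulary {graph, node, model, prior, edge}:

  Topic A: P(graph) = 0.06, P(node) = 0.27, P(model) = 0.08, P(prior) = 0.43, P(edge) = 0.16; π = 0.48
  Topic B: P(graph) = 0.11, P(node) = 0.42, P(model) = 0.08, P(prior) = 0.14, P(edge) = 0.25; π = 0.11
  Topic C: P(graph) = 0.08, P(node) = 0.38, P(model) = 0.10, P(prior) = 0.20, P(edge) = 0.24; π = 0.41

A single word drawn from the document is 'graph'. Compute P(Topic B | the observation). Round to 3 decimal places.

The responsibility of component k is π_k f_k(x) divided by Σ_j π_j f_j(x).
Categorical probabilities:
  f_A = P(graph | comp) = 0.06
  f_B = P(graph | comp) = 0.11
  f_C = P(graph | comp) = 0.08
Weight by the priors:
  π_A·f_A = 0.48 × 0.06 = 0.0288
  π_B·f_B = 0.11 × 0.11 = 0.0121
  π_C·f_C = 0.41 × 0.08 = 0.0328
Denominator: 0.0288 + 0.0121 + 0.0328 = 0.0737
P(Topic B | x) ≈ 0.164

0.164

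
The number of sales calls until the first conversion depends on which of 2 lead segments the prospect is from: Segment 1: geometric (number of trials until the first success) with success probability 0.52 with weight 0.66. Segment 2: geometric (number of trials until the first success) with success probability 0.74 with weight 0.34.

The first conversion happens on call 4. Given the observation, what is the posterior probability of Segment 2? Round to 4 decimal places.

0.1044

P(component k | x) = π_k·f_k(x) / marginal(x), where marginal(x) = Σ_j π_j·f_j(x).
Geometric probabilities:
  p_1 = 0.52·(1−0.52)^3 = 0.52·0.110592 = 0.0575078
  p_2 = 0.74·(1−0.74)^3 = 0.74·0.017576 = 0.0130062
Weight by the priors:
  π_1·p_1 = 0.66 × 0.0575078 = 0.0379552
  π_2·p_2 = 0.34 × 0.0130062 = 0.00442212
Marginal: 0.0379552 + 0.00442212 = 0.0423773
Responsibility of Segment 2: 0.00442212 / 0.0423773 ≈ 0.1044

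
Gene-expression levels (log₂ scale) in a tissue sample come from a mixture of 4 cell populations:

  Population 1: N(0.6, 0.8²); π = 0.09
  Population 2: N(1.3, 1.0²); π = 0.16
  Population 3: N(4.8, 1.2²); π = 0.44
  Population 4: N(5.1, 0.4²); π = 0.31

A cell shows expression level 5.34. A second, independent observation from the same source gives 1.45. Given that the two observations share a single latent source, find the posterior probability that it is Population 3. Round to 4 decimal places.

Posterior ∝ prior × likelihood, so P(k | x) ∝ w_k f_k(x); normalise over all components.
Since both observations come from the same component, the likelihood for component k is f_k(x₁)·f_k(x₂).
  p_1 = [1.18776e-08] × [0.283584] = 3.36831e-09
  p_2 = [0.000113951] × [0.394479] = 4.49515e-05
  p_3 = [0.300439] × [0.0067517] = 0.00202847
  p_4 = [0.833062] × [8.27846e-19] = 6.89646e-19
Multiply by the mixture weights:
  w_1·p_1 = 0.09 × 3.36831e-09 = 3.03148e-10
  w_2·p_2 = 0.16 × 4.49515e-05 = 7.19224e-06
  w_3·p_3 = 0.44 × 0.00202847 = 0.000892528
  w_4·p_4 = 0.31 × 6.89646e-19 = 2.1379e-19
Sum: 3.03148e-10 + 7.19224e-06 + 0.000892528 + 2.1379e-19 = 0.000899721
P(Population 3 | x₁,x₂) ≈ 0.9920

0.9920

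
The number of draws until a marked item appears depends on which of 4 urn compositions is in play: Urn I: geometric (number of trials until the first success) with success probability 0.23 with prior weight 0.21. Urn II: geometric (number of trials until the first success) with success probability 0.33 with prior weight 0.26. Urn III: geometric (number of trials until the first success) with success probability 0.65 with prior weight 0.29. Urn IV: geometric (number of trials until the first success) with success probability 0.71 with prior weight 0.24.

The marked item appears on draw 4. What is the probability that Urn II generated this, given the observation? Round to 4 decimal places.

Apply Bayes' rule: the posterior for each component is proportional to its prior times its likelihood at x.
Component likelihoods at x = 4:
  f_I = 0.23·(1−0.23)^3 = 0.23·0.456533 = 0.105003
  f_II = 0.33·(1−0.33)^3 = 0.33·0.300763 = 0.0992518
  f_III = 0.65·(1−0.65)^3 = 0.65·0.042875 = 0.0278687
  f_IV = 0.71·(1−0.71)^3 = 0.71·0.024389 = 0.0173162
Multiply by the mixture weights:
  π_I·f_I = 0.21 × 0.105003 = 0.0220505
  π_II·f_II = 0.26 × 0.0992518 = 0.0258055
  π_III·f_III = 0.29 × 0.0278687 = 0.00808194
  π_IV·f_IV = 0.24 × 0.0173162 = 0.00415589
Evidence: 0.0220505 + 0.0258055 + 0.00808194 + 0.00415589 = 0.0600938
P(Urn II | 4) = 0.0258055 / 0.0600938 ≈ 0.4294

0.4294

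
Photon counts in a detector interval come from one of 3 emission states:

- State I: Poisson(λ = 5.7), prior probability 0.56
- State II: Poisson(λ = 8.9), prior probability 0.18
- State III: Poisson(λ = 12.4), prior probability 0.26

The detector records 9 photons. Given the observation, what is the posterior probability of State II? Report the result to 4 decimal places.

0.3080

By Bayes' theorem, P(k | x) = π_k f_k(x) / Σ_j π_j f_j(x).
Evaluate each component's likelihood at the observed value:
  f_I = e^(−5.7)·5.7^9/9! = 0.0585642
  f_II = e^(−8.9)·8.9^9/9! = 0.131682
  f_III = e^(−12.4)·12.4^9/9! = 0.0786648
Unnormalised posteriors:
  π_I·f_I = 0.56 × 0.0585642 = 0.0327959
  π_II·f_II = 0.18 × 0.131682 = 0.0237027
  π_III·f_III = 0.26 × 0.0786648 = 0.0204529
Denominator: 0.0327959 + 0.0237027 + 0.0204529 = 0.0769515
Responsibility of State II: 0.0237027 / 0.0769515 ≈ 0.3080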